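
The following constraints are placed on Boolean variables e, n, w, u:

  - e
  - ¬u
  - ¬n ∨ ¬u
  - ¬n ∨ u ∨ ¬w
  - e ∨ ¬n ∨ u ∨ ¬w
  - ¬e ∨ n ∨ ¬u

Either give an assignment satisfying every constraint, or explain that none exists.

e: True, n: True, w: False, u: False

Unit clause (e) forces e = True.
Unit clause (¬u) forces u = False.
Set n = True.
  then (¬n ∨ u ∨ ¬w) forces w = False.
Check each clause:
  (e): e holds.
  (¬u): ¬u holds.
  (¬n ∨ ¬u): ¬u holds.
  (¬n ∨ u ∨ ¬w): ¬w holds.
  (e ∨ ¬n ∨ u ∨ ¬w): e holds.
  (¬e ∨ n ∨ ¬u): n holds.
All clauses satisfied.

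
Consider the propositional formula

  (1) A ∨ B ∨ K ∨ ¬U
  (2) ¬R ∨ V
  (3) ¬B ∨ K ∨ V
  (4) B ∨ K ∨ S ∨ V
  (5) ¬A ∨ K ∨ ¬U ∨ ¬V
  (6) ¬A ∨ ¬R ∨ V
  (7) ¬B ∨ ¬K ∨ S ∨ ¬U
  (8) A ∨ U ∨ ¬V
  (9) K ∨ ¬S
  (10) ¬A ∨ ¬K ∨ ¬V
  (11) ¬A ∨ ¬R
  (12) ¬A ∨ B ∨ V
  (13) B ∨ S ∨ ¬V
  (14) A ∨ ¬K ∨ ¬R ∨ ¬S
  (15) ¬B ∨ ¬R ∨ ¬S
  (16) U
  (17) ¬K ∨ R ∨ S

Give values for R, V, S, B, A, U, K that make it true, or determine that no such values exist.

R: False; V: True; S: False; B: True; A: False; U: True; K: False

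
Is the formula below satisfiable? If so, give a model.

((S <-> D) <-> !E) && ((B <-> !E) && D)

S: True, B: True, D: True, E: False

  (S <-> D) <-> !E = True
    S <-> D = True
    !E = True
  (B <-> !E) && D = True
    B <-> !E = True
      !E = True
Both conjuncts True, so the formula holds.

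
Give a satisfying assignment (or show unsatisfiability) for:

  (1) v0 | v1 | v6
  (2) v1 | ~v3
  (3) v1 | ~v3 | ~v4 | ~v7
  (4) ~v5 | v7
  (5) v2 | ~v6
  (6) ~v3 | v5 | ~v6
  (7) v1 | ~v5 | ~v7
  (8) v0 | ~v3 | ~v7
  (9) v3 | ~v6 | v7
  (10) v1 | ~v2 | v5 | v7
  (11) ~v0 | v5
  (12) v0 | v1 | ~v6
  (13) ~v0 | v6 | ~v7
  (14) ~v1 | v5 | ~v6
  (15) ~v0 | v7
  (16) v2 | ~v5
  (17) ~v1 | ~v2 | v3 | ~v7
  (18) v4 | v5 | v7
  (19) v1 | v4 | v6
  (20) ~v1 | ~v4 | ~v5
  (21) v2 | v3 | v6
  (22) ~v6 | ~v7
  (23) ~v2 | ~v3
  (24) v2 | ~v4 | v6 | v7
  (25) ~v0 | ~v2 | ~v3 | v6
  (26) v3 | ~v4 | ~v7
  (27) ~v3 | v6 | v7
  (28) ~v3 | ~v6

Try v0 = True:
  (~v0 | v5) forces v5 = True.
  (~v5 | v7) forces v7 = True.
  (v1 | ~v5 | ~v7) forces v1 = True.
  (~v0 | v6 | ~v7) forces v6 = True.
  clause (~v6 | ~v7) is falsified — backtrack.
So v0 = False.
Try v1 = False:
  (v0 | v1 | v6) forces v6 = True.
  clause (v0 | v1 | ~v6) is falsified — backtrack.
So v1 = True.
Set v2 = True.
  then (~v2 | ~v3) forces v3 = False.
  then (~v1 | ~v2 | v3 | ~v7) forces v7 = False.
  then (~v5 | v7) forces v5 = False.
  then (v3 | ~v6 | v7) forces v6 = False.
  then (v4 | v5 | v7) forces v4 = True.
All clauses satisfied.

v0 = False, v1 = True, v2 = True, v3 = False, v4 = True, v5 = False, v6 = False, v7 = False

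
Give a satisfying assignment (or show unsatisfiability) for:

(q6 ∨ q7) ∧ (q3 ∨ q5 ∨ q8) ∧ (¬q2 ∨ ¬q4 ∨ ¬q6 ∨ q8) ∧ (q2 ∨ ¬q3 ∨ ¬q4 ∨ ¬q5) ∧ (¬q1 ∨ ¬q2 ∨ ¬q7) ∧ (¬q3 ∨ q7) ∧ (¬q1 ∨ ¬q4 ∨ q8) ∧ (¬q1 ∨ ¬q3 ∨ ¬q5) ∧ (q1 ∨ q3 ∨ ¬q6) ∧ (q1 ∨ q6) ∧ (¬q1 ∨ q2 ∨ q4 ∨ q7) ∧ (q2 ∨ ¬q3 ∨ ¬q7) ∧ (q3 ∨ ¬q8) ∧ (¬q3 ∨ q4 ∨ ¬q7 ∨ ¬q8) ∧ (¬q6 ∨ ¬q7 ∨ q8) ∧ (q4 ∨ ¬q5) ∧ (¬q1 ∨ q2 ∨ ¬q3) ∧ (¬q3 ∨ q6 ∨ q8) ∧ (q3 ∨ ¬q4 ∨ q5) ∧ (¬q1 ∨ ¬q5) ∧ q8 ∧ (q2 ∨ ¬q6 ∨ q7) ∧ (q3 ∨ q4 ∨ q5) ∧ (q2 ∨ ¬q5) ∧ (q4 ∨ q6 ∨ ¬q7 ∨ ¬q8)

q1: False, q2: True, q3: True, q4: True, q5: True, q6: True, q7: True, q8: True

Unit clause (q8) forces q8 = True.
In (q3 ∨ ¬q8) only q3 is left, so q3 = True.
In (¬q3 ∨ q7) only q7 is left, so q7 = True.
In (q2 ∨ ¬q3 ∨ ¬q7) only q2 is left, so q2 = True.
In (¬q3 ∨ q4 ∨ ¬q7 ∨ ¬q8) only q4 is left, so q4 = True.
In (¬q1 ∨ ¬q2 ∨ ¬q7) only ¬q1 is left, so q1 = False.
In (q1 ∨ q6) only q6 is left, so q6 = True.
Set q5 = True.
All clauses satisfied.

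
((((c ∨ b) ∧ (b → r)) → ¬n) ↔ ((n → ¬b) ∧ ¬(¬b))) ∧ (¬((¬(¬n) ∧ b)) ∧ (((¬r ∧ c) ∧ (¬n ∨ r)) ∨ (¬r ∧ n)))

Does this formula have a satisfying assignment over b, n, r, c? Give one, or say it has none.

b = True; n = False; r = False; c = True

  (((c ∨ b) ∧ (b → r)) → ¬n) ↔ ((n → ¬b) ∧ ¬(¬b)) = True
    ((c ∨ b) ∧ (b → r)) → ¬n = True
      (c ∨ b) ∧ (b → r) = False
        c ∨ b = True
        b → r = False
      ¬n = True
    (n → ¬b) ∧ ¬(¬b) = True
      n → ¬b = True
        ¬b = False
      ¬(¬b) = True
        ¬b = False
  ¬((¬(¬n) ∧ b)) ∧ (((¬r ∧ c) ∧ (¬n ∨ r)) ∨ (¬r ∧ n)) = True
    ¬((¬(¬n) ∧ b)) = True
      ¬(¬n) ∧ b = False
        ¬(¬n) = False
          ¬n = True
    ((¬r ∧ c) ∧ (¬n ∨ r)) ∨ (¬r ∧ n) = True
      (¬r ∧ c) ∧ (¬n ∨ r) = True
        ¬r ∧ c = True
          ¬r = True
        ¬n ∨ r = True
          ¬n = True
      ¬r ∧ n = False
        ¬r = True
Both conjuncts True, so the formula holds.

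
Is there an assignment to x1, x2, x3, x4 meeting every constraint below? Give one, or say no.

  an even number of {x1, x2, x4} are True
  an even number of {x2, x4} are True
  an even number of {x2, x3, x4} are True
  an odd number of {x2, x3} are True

x1 = False, x2 = True, x3 = False, x4 = True

{x1, x2, x4}: 2 true → even ✓
{x2, x4}: 2 true → even ✓
{x2, x3, x4}: 2 true → even ✓
{x2, x3}: 1 true → odd ✓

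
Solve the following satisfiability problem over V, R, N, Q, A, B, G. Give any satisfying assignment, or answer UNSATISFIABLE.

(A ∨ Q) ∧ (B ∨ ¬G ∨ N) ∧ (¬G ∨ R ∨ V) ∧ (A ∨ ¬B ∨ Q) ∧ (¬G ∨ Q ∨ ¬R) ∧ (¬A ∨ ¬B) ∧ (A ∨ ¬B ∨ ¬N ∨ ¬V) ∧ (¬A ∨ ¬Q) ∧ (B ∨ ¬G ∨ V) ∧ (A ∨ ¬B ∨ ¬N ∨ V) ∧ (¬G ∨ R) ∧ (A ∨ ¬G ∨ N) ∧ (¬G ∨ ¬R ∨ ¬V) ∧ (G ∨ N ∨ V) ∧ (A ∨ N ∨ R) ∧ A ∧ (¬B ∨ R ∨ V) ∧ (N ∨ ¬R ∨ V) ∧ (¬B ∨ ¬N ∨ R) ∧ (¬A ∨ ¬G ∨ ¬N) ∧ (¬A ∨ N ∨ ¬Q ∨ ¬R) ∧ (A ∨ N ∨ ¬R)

V=T, R=F, N=F, Q=F, A=T, B=F, G=F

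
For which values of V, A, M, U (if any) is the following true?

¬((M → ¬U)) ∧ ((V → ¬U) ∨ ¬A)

V=T; A=F; M=T; U=T

  ¬((M → ¬U)) = True
    M → ¬U = False
      ¬U = False
  (V → ¬U) ∨ ¬A = True
    V → ¬U = False
      ¬U = False
    ¬A = True
Both conjuncts True, so the formula holds.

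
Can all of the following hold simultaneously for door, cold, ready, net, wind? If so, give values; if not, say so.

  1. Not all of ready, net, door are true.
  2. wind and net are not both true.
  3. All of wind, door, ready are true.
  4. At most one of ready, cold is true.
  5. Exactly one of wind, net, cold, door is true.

Case door = True:
  (3) forces wind = True.
  Constraint (5) is violated (wind=T, door=T) — contradiction.
Case door = False:
  Constraint (3) is violated (door=F) — contradiction.
Both cases fail — unsatisfiable.

Unsatisfiable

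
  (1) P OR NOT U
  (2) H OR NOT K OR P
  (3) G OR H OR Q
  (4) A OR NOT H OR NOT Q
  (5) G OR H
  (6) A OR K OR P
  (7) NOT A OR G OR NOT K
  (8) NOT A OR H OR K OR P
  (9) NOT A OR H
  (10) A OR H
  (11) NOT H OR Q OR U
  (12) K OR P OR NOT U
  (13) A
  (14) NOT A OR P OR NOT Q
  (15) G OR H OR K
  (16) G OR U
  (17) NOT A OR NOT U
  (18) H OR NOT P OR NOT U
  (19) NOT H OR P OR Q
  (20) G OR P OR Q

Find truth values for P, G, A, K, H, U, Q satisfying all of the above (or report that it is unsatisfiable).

Unit clause (A) forces A = True.
In (NOT A OR NOT U) only NOT U is left, so U = False.
In (NOT A OR H) only H is left, so H = True.
In (NOT H OR Q OR U) only Q is left, so Q = True.
In (NOT A OR P OR NOT Q) only P is left, so P = True.
In (G OR U) only G is left, so G = True.
Set K = False.
All clauses satisfied.

P=T, G=T, A=T, K=F, H=T, U=F, Q=T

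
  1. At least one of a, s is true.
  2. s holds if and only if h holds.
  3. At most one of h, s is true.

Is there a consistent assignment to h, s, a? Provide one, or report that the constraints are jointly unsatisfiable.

h = False, s = False, a = True

  (1) {a, s}: 1 true — at least one ✓
  (2) s=F, h=F — same ✓
  (3) {h, s}: 0 true — at most one ✓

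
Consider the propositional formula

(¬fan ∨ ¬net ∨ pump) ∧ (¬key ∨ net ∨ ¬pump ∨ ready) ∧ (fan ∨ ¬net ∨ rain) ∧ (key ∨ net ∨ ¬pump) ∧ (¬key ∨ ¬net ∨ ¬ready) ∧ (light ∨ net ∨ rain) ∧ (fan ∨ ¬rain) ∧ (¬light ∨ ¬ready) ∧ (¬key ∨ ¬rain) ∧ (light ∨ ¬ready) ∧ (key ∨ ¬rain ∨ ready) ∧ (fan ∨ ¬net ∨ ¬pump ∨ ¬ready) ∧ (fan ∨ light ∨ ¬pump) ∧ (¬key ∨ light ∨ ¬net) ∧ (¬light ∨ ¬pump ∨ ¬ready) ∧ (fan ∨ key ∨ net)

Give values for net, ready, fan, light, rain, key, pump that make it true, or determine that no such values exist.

Set net = True.
Try ready = True:
  (¬key ∨ ¬net ∨ ¬ready) forces key = False.
  (¬light ∨ ¬ready) forces light = False.
  clause (light ∨ ¬ready) is falsified — backtrack.
So ready = False.
Set fan = True.
  then (¬fan ∨ ¬net ∨ pump) forces pump = True.
Set light = True.
Try rain = True:
  (¬key ∨ ¬rain) forces key = False.
  clause (key ∨ ¬rain ∨ ready) is falsified — backtrack.
So rain = False.
Set key = True.
All clauses satisfied.

net = True, ready = False, fan = True, light = True, rain = False, key = True, pump = True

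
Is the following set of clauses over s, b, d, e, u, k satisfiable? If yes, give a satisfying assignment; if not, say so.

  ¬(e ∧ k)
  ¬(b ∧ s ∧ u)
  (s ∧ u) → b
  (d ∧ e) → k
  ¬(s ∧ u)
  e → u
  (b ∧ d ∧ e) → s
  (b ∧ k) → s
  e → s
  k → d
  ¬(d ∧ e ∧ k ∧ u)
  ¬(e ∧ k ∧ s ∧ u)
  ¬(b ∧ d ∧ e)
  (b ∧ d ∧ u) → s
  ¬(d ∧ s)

s=F, b=F, d=T, e=F, u=F, k=F

Set s = False.
  then (¬e ∨ s) forces e = False.
Set b = False.
Set d = True.
Set u = False.
Set k = False.
All clauses satisfied.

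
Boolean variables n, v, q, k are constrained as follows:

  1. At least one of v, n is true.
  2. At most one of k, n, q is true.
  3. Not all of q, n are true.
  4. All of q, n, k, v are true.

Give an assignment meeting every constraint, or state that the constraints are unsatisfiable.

Case n = True:
  (2) with n=T forces k = False.
  Constraint (4) is violated (k=F) — contradiction.
Case n = False:
  Constraint (4) is violated (n=F) — contradiction.
Both cases fail — unsatisfiable.

No satisfying assignment exists.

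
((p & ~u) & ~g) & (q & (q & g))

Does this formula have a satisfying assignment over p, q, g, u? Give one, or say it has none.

Unsatisfiable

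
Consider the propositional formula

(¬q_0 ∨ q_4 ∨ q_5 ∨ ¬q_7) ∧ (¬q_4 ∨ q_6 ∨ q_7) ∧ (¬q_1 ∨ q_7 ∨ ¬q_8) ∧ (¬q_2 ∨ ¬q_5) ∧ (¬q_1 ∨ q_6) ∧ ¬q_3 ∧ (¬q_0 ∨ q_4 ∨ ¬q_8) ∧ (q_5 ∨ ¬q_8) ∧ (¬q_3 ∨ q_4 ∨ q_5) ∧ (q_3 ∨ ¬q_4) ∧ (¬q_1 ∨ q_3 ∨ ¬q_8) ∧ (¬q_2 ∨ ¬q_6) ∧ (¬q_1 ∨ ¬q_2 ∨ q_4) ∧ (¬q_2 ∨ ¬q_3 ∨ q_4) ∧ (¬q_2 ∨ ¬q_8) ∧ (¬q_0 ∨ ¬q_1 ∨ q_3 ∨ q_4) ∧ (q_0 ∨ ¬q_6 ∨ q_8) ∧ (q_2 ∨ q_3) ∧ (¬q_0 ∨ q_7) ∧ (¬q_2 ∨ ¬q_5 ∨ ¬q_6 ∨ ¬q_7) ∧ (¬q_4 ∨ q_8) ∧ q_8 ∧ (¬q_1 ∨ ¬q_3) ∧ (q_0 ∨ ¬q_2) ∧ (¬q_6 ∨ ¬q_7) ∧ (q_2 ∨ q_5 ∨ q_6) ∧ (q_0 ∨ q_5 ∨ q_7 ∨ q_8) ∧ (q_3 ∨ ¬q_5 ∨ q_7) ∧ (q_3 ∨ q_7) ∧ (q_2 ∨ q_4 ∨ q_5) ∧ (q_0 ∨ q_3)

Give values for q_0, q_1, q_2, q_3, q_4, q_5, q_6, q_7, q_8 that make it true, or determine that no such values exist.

Case q_8 = True:
  (¬q_3) forces q_3 = False.
  (q_5 ∨ ¬q_8) forces q_5 = True.
  (¬q_2 ∨ ¬q_5) forces q_2 = False.
  Clause (q_2 ∨ q_3) is falsified — contradiction.
Case q_8 = False:
  Clause (q_8) is falsified — contradiction.
Both cases fail, so the formula is unsatisfiable.

The formula is unsatisfiable.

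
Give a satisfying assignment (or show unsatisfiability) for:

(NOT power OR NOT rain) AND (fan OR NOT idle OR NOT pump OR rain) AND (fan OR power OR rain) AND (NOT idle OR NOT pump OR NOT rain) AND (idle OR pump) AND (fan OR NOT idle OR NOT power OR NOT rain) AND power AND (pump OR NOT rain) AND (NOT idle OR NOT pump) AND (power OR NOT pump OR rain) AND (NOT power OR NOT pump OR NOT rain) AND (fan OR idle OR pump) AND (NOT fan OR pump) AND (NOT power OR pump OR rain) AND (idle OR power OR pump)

power = True, idle = False, fan = True, rain = False, pump = True

Unit clause (power) forces power = True.
In (NOT power OR NOT rain) only NOT rain is left, so rain = False.
In (NOT power OR pump OR rain) only pump is left, so pump = True.
In (NOT idle OR NOT pump) only NOT idle is left, so idle = False.
Set fan = True.
All clauses satisfied.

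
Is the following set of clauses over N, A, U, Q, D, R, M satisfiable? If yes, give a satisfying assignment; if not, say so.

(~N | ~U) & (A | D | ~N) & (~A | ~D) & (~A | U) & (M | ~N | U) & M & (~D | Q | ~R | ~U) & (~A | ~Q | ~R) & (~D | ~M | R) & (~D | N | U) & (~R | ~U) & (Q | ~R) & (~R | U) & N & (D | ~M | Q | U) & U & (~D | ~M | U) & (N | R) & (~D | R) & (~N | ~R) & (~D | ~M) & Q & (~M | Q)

Unsatisfiable

Case N = True:
  (~N | ~U) forces U = False.
  Clause (U) is falsified — contradiction.
Case N = False:
  Clause (N) is falsified — contradiction.
Both cases fail, so the formula is unsatisfiable.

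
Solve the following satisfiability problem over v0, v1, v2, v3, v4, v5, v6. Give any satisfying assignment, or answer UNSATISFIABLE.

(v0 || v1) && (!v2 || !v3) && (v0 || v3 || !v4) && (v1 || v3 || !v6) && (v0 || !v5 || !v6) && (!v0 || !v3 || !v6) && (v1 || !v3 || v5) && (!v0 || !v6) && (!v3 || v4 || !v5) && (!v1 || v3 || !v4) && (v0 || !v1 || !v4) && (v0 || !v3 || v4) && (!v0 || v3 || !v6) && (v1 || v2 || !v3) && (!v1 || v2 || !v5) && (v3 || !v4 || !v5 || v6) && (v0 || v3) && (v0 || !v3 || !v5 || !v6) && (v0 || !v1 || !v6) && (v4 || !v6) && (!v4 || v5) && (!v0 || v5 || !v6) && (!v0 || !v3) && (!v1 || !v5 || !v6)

v0 = True, v1 = True, v2 = False, v3 = False, v4 = False, v5 = False, v6 = False

Try v0 = False:
  (v0 || v1) forces v1 = True.
  (v0 || !v1 || !v4) forces v4 = False.
  (v0 || !v3 || v4) forces v3 = False.
  clause (v0 || v3) is falsified — backtrack.
So v0 = True.
  then (!v0 || !v6) forces v6 = False.
  then (!v0 || !v3) forces v3 = False.
Set v1 = True.
  then (!v1 || v3 || !v4) forces v4 = False.
Set v2 = False.
  then (!v1 || v2 || !v5) forces v5 = False.
All clauses satisfied.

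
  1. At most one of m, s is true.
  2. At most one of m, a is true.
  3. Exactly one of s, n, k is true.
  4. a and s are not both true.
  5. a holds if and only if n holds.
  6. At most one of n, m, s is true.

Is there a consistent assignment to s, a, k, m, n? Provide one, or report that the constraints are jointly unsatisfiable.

s = False; a = True; k = False; m = False; n = True

  (1) {m, s}: 0 true — at most one ✓
  (2) {m, a}: 1 true — at most one ✓
  (3) {s, n, k}: 1 true — exactly one ✓
  (4) a=T, s=F — not both ✓
  (5) a=T, n=T — same ✓
  (6) {n, m, s}: 1 true — at most one ✓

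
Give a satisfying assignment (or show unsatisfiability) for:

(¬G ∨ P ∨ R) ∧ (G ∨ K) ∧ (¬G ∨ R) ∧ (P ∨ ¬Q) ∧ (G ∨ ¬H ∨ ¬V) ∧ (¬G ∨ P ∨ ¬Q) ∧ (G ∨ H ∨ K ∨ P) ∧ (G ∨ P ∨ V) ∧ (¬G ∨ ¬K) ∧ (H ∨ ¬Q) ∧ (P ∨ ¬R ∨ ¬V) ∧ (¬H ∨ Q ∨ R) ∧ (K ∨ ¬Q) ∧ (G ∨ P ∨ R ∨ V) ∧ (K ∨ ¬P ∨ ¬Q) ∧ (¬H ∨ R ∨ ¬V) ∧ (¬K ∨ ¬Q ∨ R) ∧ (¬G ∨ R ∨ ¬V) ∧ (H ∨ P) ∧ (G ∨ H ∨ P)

Set P = True.
Set V = False.
Set K = True.
  then (¬G ∨ ¬K) forces G = False.
Set H = True.
Set Q = False.
  then (¬H ∨ Q ∨ R) forces R = True.
All clauses satisfied.

P = True, V = False, K = True, H = True, Q = False, G = False, R = True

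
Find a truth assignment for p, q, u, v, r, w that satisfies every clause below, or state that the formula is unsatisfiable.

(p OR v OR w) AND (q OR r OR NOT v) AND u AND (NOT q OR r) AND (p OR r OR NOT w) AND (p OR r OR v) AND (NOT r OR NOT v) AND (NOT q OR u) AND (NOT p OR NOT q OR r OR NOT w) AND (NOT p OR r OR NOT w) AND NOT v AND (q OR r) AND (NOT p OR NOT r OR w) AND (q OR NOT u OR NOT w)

p = False; q = True; u = True; v = False; r = True; w = True

Unit clause (u) forces u = True.
Unit clause (NOT v) forces v = False.
Set p = False.
  then (p OR v OR w) forces w = True.
  then (p OR r OR NOT w) forces r = True.
  then (q OR NOT u OR NOT w) forces q = True.
All clauses satisfied.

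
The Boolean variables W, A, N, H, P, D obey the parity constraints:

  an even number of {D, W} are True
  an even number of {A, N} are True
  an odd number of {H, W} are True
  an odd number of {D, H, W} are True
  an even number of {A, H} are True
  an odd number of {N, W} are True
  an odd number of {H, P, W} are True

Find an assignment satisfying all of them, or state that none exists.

W=F, A=T, N=T, H=T, P=F, D=F

{D, W}: 0 true → even ✓
{A, N}: 2 true → even ✓
{H, W}: 1 true → odd ✓
{D, H, W}: 1 true → odd ✓
{A, H}: 2 true → even ✓
{N, W}: 1 true → odd ✓
{H, P, W}: 1 true → odd ✓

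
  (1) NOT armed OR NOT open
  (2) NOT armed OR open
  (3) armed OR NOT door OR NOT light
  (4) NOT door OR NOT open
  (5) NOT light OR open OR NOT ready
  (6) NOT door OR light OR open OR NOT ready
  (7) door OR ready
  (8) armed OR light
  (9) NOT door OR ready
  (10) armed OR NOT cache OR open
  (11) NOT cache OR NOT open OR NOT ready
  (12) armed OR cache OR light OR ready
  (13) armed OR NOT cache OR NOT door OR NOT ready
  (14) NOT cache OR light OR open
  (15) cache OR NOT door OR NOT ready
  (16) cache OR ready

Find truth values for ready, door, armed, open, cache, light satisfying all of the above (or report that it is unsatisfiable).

ready = True; door = False; armed = False; open = True; cache = False; light = True

Set ready = True.
Set door = False.
Set armed = False.
  then (armed OR light) forces light = True.
  then (NOT light OR open OR NOT ready) forces open = True.
  then (NOT cache OR NOT open OR NOT ready) forces cache = False.
All clauses satisfied.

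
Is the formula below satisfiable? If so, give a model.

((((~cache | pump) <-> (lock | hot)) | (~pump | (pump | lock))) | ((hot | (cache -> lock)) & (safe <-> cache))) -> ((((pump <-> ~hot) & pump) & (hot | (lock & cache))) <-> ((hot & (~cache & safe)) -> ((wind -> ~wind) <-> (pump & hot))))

hot = True; wind = True; safe = True; cache = False; lock = False; pump = True

  ((((~cache | pump) <-> (lock | hot)) | (~pump | (pump | lock))) | ((hot | (cache -> lock)) & (safe <-> cache))) -> ((((pump <-> ~hot) & pump) & (hot | (lock & cache))) <-> ((hot & (~cache & safe)) -> ((wind -> ~wind) <-> (pump & hot)))) = True
    (((~cache | pump) <-> (lock | hot)) | (~pump | (pump | lock))) | ((hot | (cache -> lock)) & (safe <-> cache)) = True
      ((~cache | pump) <-> (lock | hot)) | (~pump | (pump | lock)) = True
        (~cache | pump) <-> (lock | hot) = True
          ~cache | pump = True
            ~cache = True
          lock | hot = True
        ~pump | (pump | lock) = True
          ~pump = False
          pump | lock = True
      (hot | (cache -> lock)) & (safe <-> cache) = False
        hot | (cache -> lock) = True
          cache -> lock = True
        safe <-> cache = False
    (((pump <-> ~hot) & pump) & (hot | (lock & cache))) <-> ((hot & (~cache & safe)) -> ((wind -> ~wind) <-> (pump & hot))) = True
      ((pump <-> ~hot) & pump) & (hot | (lock & cache)) = False
        (pump <-> ~hot) & pump = False
          pump <-> ~hot = False
            ~hot = False
        hot | (lock & cache) = True
          lock & cache = False
      (hot & (~cache & safe)) -> ((wind -> ~wind) <-> (pump & hot)) = False
        hot & (~cache & safe) = True
          ~cache & safe = True
            ~cache = True
        (wind -> ~wind) <-> (pump & hot) = False
          wind -> ~wind = False
            ~wind = False
          pump & hot = True
The formula evaluates to True.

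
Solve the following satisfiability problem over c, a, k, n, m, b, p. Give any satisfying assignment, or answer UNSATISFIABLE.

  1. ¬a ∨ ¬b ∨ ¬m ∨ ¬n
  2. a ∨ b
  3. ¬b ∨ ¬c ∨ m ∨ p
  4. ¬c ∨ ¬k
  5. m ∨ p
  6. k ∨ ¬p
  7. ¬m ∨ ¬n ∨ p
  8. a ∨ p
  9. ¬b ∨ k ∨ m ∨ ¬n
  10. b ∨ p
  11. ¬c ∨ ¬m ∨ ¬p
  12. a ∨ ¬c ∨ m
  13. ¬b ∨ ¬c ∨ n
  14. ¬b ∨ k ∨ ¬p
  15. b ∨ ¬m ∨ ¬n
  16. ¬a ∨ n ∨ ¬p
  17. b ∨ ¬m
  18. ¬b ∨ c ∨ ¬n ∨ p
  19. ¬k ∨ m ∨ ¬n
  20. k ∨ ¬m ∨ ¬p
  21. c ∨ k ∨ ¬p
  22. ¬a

Unit clause (¬a) forces a = False.
In (a ∨ b) only b is left, so b = True.
In (a ∨ p) only p is left, so p = True.
In (¬b ∨ k ∨ ¬p) only k is left, so k = True.
In (¬c ∨ ¬k) only ¬c is left, so c = False.
Set n = False.
Set m = False.
All clauses satisfied.

c: False; a: False; k: True; n: False; m: False; b: True; p: True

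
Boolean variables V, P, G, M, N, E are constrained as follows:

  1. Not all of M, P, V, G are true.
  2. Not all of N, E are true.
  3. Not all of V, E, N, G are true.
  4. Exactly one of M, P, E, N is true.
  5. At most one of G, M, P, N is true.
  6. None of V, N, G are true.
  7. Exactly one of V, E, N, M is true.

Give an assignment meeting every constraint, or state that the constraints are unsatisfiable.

V = False; P = False; G = False; M = True; N = False; E = False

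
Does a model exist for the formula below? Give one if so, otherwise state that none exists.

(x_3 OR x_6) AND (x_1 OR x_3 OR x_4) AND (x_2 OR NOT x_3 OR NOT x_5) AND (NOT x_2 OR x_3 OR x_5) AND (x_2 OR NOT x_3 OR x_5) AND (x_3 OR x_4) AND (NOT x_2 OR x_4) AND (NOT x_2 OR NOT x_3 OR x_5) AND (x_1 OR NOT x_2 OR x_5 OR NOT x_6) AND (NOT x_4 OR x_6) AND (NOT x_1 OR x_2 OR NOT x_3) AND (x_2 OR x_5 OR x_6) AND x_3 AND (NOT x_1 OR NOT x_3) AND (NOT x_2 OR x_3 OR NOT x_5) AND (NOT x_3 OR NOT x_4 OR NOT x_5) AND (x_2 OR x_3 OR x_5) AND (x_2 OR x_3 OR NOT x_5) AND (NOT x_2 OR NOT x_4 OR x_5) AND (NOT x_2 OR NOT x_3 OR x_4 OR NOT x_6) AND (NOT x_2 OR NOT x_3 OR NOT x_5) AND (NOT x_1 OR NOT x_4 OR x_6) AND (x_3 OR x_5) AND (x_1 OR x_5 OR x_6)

Unsatisfiable — no assignment works.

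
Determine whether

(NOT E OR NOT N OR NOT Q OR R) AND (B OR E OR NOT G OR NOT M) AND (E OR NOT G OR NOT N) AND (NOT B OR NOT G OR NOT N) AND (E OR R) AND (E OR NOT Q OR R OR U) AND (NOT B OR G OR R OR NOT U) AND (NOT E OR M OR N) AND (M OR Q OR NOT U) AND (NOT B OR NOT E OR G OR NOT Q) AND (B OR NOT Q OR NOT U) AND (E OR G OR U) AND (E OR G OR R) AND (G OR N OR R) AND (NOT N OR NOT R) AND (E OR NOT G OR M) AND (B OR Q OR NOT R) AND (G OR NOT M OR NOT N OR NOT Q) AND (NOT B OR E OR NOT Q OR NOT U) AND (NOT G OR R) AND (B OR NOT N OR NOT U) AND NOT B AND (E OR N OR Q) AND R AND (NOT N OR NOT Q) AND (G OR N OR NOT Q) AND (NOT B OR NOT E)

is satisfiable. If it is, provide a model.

N = False, U = False, E = True, R = True, G = True, M = True, Q = True, B = False

Unit clause (NOT B) forces B = False.
Unit clause (R) forces R = True.
In (NOT N OR NOT R) only NOT N is left, so N = False.
In (B OR Q OR NOT R) only Q is left, so Q = True.
In (G OR N OR NOT Q) only G is left, so G = True.
In (B OR NOT Q OR NOT U) only NOT U is left, so U = False.
Try E = False:
  (B OR E OR NOT G OR NOT M) forces M = False.
  clause (E OR NOT G OR M) is falsified — backtrack.
So E = True.
  then (NOT E OR M OR N) forces M = True.
All clauses satisfied.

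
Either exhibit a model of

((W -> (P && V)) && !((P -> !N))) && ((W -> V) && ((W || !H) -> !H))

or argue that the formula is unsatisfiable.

N = True, W = False, H = True, V = False, P = True

  (W -> (P && V)) && !((P -> !N)) = True
    W -> (P && V) = True
      P && V = False
    !((P -> !N)) = True
      P -> !N = False
        !N = False
  (W -> V) && ((W || !H) -> !H) = True
    W -> V = True
    (W || !H) -> !H = True
      W || !H = False
        !H = False
      !H = False
Both conjuncts True, so the formula holds.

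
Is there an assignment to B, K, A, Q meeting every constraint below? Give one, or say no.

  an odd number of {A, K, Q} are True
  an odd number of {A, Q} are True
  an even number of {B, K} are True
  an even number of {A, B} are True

B = False; K = False; A = False; Q = True

{A, K, Q}: 1 true → odd ✓
{A, Q}: 1 true → odd ✓
{B, K}: 0 true → even ✓
{A, B}: 0 true → even ✓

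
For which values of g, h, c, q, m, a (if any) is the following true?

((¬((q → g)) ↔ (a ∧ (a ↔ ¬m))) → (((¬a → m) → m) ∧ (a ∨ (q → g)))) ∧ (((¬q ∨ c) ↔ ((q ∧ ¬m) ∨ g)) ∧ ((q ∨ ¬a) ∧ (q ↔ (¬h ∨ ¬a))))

g = True, h = False, c = True, q = True, m = True, a = True

  (¬((q → g)) ↔ (a ∧ (a ↔ ¬m))) → (((¬a → m) → m) ∧ (a ∨ (q → g))) = True
    ¬((q → g)) ↔ (a ∧ (a ↔ ¬m)) = True
      ¬((q → g)) = False
        q → g = True
      a ∧ (a ↔ ¬m) = False
        a ↔ ¬m = False
          ¬m = False
    ((¬a → m) → m) ∧ (a ∨ (q → g)) = True
      (¬a → m) → m = True
        ¬a → m = True
          ¬a = False
      a ∨ (q → g) = True
        q → g = True
  ((¬q ∨ c) ↔ ((q ∧ ¬m) ∨ g)) ∧ ((q ∨ ¬a) ∧ (q ↔ (¬h ∨ ¬a))) = True
    (¬q ∨ c) ↔ ((q ∧ ¬m) ∨ g) = True
      ¬q ∨ c = True
        ¬q = False
      (q ∧ ¬m) ∨ g = True
        q ∧ ¬m = False
          ¬m = False
    (q ∨ ¬a) ∧ (q ↔ (¬h ∨ ¬a)) = True
      q ∨ ¬a = True
        ¬a = False
      q ↔ (¬h ∨ ¬a) = True
        ¬h ∨ ¬a = True
          ¬h = True
          ¬a = False
Both conjuncts True, so the formula holds.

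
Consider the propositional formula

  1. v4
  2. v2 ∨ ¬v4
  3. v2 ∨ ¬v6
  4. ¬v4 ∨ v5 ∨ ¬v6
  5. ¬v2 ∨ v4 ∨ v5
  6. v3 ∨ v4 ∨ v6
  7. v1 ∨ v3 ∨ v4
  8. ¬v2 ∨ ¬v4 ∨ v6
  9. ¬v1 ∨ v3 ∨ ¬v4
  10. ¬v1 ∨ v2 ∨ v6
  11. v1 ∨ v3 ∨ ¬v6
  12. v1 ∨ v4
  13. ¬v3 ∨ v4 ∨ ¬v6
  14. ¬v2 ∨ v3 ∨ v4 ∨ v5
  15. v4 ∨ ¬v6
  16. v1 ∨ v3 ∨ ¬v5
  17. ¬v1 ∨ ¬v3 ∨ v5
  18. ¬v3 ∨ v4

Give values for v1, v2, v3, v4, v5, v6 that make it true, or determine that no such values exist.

Unit clause (v4) forces v4 = True.
In (v2 ∨ ¬v4) only v2 is left, so v2 = True.
In (¬v2 ∨ ¬v4 ∨ v6) only v6 is left, so v6 = True.
In (¬v4 ∨ v5 ∨ ¬v6) only v5 is left, so v5 = True.
Set v1 = True.
  then (¬v1 ∨ v3 ∨ ¬v4) forces v3 = True.
All clauses satisfied.

v1=T; v2=T; v3=T; v4=T; v5=T; v6=T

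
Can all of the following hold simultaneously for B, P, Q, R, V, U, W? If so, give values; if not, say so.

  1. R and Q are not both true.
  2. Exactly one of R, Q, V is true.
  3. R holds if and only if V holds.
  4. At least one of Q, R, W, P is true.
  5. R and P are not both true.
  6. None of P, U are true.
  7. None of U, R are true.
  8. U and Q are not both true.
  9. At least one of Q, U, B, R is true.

B = True, P = False, Q = True, R = False, V = False, U = False, W = True

  (1) R=F, Q=T — not both ✓
  (2) {R, Q, V}: 1 true — exactly one ✓
  (3) R=F, V=F — same ✓
  (4) {Q, R, W, P}: 2 true — at least one ✓
  (5) R=F, P=F — not both ✓
  (6) {P, U}: 0 true — none ✓
  (7) {U, R}: 0 true — none ✓
  (8) U=F, Q=T — not both ✓
  (9) {Q, U, B, R}: 2 true — at least one ✓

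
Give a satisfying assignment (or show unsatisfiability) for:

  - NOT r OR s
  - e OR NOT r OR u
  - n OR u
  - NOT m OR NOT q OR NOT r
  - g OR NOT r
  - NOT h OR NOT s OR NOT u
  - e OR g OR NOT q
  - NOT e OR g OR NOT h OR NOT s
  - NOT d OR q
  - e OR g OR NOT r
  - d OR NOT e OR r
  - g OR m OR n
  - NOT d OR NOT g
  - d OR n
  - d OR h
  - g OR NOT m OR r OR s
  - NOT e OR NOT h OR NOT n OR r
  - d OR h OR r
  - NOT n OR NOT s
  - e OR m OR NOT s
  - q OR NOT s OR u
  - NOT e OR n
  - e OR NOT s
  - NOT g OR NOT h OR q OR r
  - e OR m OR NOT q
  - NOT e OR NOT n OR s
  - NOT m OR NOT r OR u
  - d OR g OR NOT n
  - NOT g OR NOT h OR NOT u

d: False; s: False; n: True; r: False; q: True; u: False; g: True; m: True; e: False; h: True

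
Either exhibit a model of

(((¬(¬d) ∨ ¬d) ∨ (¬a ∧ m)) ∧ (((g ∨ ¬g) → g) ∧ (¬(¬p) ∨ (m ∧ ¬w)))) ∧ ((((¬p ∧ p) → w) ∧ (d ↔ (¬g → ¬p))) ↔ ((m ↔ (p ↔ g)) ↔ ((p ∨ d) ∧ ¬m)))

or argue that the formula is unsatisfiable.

a: True, d: True, p: False, m: True, w: False, g: True

  ((¬(¬d) ∨ ¬d) ∨ (¬a ∧ m)) ∧ (((g ∨ ¬g) → g) ∧ (¬(¬p) ∨ (m ∧ ¬w))) = True
    (¬(¬d) ∨ ¬d) ∨ (¬a ∧ m) = True
      ¬(¬d) ∨ ¬d = True
        ¬(¬d) = True
          ¬d = False
        ¬d = False
      ¬a ∧ m = False
        ¬a = False
    ((g ∨ ¬g) → g) ∧ (¬(¬p) ∨ (m ∧ ¬w)) = True
      (g ∨ ¬g) → g = True
        g ∨ ¬g = True
          ¬g = False
      ¬(¬p) ∨ (m ∧ ¬w) = True
        ¬(¬p) = False
          ¬p = True
        m ∧ ¬w = True
          ¬w = True
  (((¬p ∧ p) → w) ∧ (d ↔ (¬g → ¬p))) ↔ ((m ↔ (p ↔ g)) ↔ ((p ∨ d) ∧ ¬m)) = True
    ((¬p ∧ p) → w) ∧ (d ↔ (¬g → ¬p)) = True
      (¬p ∧ p) → w = True
        ¬p ∧ p = False
          ¬p = True
      d ↔ (¬g → ¬p) = True
        ¬g → ¬p = True
          ¬g = False
          ¬p = True
    (m ↔ (p ↔ g)) ↔ ((p ∨ d) ∧ ¬m) = True
      m ↔ (p ↔ g) = False
        p ↔ g = False
      (p ∨ d) ∧ ¬m = False
        p ∨ d = True
        ¬m = False
Both conjuncts True, so the formula holds.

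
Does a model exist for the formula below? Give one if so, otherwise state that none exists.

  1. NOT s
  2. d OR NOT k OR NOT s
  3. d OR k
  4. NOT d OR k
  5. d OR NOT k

Unit clause (NOT s) forces s = False.
Set k = True.
  then (d OR NOT k) forces d = True.
Check each clause:
  (NOT s): NOT s holds.
  (d OR NOT k OR NOT s): d holds.
  (d OR k): d holds.
  (NOT d OR k): k holds.
  (d OR NOT k): d holds.
All clauses satisfied.

k=T; d=T; s=F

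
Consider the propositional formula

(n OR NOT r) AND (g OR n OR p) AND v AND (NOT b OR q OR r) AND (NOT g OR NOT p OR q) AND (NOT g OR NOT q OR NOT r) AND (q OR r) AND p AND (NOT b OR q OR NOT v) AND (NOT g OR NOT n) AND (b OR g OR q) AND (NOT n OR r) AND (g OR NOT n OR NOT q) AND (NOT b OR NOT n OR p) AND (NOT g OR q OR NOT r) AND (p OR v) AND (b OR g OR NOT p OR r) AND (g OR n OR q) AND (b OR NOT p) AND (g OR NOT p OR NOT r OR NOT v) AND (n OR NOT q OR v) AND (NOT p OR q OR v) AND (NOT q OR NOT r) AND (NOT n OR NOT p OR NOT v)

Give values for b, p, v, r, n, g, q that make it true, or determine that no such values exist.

Unit clause (v) forces v = True.
Unit clause (p) forces p = True.
In (b OR NOT p) only b is left, so b = True.
In (NOT n OR NOT p OR NOT v) only NOT n is left, so n = False.
In (n OR NOT r) only NOT r is left, so r = False.
In (NOT b OR q OR r) only q is left, so q = True.
Set g = False.
All clauses satisfied.

b = True, p = True, v = True, r = False, n = False, g = False, q = True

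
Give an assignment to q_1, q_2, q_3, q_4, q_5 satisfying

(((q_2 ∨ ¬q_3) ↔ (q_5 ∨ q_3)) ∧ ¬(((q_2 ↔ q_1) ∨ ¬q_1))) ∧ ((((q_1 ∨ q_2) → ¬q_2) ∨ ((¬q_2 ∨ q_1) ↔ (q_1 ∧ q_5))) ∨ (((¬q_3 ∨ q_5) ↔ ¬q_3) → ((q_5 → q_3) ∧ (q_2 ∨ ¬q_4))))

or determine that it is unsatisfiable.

q_1: True, q_2: False, q_3: False, q_4: True, q_5: True

  ((q_2 ∨ ¬q_3) ↔ (q_5 ∨ q_3)) ∧ ¬(((q_2 ↔ q_1) ∨ ¬q_1)) = True
    (q_2 ∨ ¬q_3) ↔ (q_5 ∨ q_3) = True
      q_2 ∨ ¬q_3 = True
        ¬q_3 = True
      q_5 ∨ q_3 = True
    ¬(((q_2 ↔ q_1) ∨ ¬q_1)) = True
      (q_2 ↔ q_1) ∨ ¬q_1 = False
        q_2 ↔ q_1 = False
        ¬q_1 = False
  (((q_1 ∨ q_2) → ¬q_2) ∨ ((¬q_2 ∨ q_1) ↔ (q_1 ∧ q_5))) ∨ (((¬q_3 ∨ q_5) ↔ ¬q_3) → ((q_5 → q_3) ∧ (q_2 ∨ ¬q_4))) = True
    ((q_1 ∨ q_2) → ¬q_2) ∨ ((¬q_2 ∨ q_1) ↔ (q_1 ∧ q_5)) = True
      (q_1 ∨ q_2) → ¬q_2 = True
        q_1 ∨ q_2 = True
        ¬q_2 = True
      (¬q_2 ∨ q_1) ↔ (q_1 ∧ q_5) = True
        ¬q_2 ∨ q_1 = True
          ¬q_2 = True
        q_1 ∧ q_5 = True
    ((¬q_3 ∨ q_5) ↔ ¬q_3) → ((q_5 → q_3) ∧ (q_2 ∨ ¬q_4)) = False
      (¬q_3 ∨ q_5) ↔ ¬q_3 = True
        ¬q_3 ∨ q_5 = True
          ¬q_3 = True
        ¬q_3 = True
      (q_5 → q_3) ∧ (q_2 ∨ ¬q_4) = False
        q_5 → q_3 = False
        q_2 ∨ ¬q_4 = False
          ¬q_4 = False
Both conjuncts True, so the formula holds.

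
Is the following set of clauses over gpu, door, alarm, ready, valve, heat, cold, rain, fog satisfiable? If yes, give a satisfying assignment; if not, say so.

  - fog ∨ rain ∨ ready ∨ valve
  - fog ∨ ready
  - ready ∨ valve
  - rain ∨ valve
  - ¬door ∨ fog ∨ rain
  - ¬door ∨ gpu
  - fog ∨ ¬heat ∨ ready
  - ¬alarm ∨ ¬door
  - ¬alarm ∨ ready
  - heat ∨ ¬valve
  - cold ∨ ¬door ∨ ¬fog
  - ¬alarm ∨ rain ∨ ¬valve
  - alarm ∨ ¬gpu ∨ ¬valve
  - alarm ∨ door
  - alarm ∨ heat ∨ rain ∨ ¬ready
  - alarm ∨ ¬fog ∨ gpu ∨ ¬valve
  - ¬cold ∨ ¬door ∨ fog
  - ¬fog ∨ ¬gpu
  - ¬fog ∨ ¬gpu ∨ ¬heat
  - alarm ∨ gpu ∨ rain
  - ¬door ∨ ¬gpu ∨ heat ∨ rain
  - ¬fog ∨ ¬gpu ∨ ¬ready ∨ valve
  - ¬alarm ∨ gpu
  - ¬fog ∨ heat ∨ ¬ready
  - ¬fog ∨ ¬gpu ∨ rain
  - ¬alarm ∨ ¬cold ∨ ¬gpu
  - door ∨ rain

gpu = True; door = False; alarm = True; ready = True; valve = False; heat = False; cold = False; rain = True; fog = False

Try gpu = False:
  (¬door ∨ gpu) forces door = False.
  (alarm ∨ door) forces alarm = True.
  clause (¬alarm ∨ gpu) is falsified — backtrack.
So gpu = True.
  then (¬fog ∨ ¬gpu) forces fog = False.
  then (fog ∨ ready) forces ready = True.
Set door = False.
  then (alarm ∨ door) forces alarm = True.
  then (¬alarm ∨ ¬cold ∨ ¬gpu) forces cold = False.
  then (door ∨ rain) forces rain = True.
Set valve = False.
Set heat = False.
All clauses satisfied.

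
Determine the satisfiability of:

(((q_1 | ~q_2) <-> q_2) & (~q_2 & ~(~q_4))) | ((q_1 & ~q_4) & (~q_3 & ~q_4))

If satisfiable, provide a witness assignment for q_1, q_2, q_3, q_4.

q_1=T, q_2=F, q_3=F, q_4=F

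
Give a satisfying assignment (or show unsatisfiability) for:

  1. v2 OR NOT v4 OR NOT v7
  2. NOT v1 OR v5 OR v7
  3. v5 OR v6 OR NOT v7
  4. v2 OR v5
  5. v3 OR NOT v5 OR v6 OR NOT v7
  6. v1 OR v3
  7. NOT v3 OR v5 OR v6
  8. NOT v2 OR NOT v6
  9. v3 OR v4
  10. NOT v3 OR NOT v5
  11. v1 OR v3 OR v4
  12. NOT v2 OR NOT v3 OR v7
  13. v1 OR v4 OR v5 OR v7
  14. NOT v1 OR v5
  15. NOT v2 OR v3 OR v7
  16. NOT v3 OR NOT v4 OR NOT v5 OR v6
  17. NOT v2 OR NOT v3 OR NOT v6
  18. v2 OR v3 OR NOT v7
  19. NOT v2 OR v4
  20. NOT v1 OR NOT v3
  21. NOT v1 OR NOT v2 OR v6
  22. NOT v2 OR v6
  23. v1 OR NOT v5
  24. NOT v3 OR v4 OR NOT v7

Set v1 = True.
  then (NOT v1 OR v5) forces v5 = True.
  then (NOT v1 OR NOT v3) forces v3 = False.
  then (v3 OR v4) forces v4 = True.
Try v2 = True:
  (NOT v2 OR NOT v6) forces v6 = False.
  clause (NOT v1 OR NOT v2 OR v6) is falsified — backtrack.
So v2 = False.
  then (v2 OR NOT v4 OR NOT v7) forces v7 = False.
Set v6 = False.
All clauses satisfied.

v1: True, v2: False, v3: False, v4: True, v5: True, v6: False, v7: False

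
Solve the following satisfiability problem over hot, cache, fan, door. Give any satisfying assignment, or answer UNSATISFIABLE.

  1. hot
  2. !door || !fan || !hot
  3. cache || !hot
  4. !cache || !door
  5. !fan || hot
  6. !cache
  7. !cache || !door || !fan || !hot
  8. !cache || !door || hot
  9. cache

Case cache = True:
  Clause (!cache) is falsified — contradiction.
Case cache = False:
  Clause (cache) is falsified — contradiction.
Both cases fail, so the formula is unsatisfiable.

UNSATISFIABLE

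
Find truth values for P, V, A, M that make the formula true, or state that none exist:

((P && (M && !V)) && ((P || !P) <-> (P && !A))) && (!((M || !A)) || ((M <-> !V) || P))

P=T, V=F, A=F, M=T

  (P && (M && !V)) && ((P || !P) <-> (P && !A)) = True
    P && (M && !V) = True
      M && !V = True
        !V = True
    (P || !P) <-> (P && !A) = True
      P || !P = True
        !P = False
      P && !A = True
        !A = True
  !((M || !A)) || ((M <-> !V) || P) = True
    !((M || !A)) = False
      M || !A = True
        !A = True
    (M <-> !V) || P = True
      M <-> !V = True
        !V = True
Both conjuncts True, so the formula holds.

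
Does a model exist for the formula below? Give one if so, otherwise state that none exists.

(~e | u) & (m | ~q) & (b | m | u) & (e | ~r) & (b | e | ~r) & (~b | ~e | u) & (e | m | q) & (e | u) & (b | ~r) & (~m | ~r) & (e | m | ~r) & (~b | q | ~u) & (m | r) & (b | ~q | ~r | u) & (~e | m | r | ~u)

q = False, u = True, b = False, m = True, e = True, r = False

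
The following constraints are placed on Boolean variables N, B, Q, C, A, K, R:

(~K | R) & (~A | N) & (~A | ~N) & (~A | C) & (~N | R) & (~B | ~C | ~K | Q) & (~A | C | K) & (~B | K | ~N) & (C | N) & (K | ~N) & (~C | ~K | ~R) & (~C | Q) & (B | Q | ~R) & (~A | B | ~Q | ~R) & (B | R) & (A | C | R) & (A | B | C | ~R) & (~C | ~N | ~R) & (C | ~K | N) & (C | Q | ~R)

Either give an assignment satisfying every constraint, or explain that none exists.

N = False, B = True, Q = True, C = True, A = False, K = False, R = True

Set N = False.
  then (~A | N) forces A = False.
  then (C | N) forces C = True.
  then (~C | Q) forces Q = True.
Set B = True.
Set K = False.
Set R = True.
All clauses satisfied.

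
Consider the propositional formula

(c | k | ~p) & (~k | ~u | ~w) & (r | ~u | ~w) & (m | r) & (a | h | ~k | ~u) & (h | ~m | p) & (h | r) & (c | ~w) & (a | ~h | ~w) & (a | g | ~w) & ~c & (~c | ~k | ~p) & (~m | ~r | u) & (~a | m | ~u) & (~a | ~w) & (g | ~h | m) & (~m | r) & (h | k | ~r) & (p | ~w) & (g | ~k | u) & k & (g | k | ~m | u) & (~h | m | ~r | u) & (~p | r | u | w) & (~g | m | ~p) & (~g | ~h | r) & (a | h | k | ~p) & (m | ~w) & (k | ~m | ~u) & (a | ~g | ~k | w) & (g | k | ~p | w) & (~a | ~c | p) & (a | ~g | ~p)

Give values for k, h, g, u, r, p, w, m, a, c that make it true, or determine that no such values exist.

k=T, h=T, g=F, u=T, r=T, p=F, w=F, m=T, a=T, c=F

Unit clause (~c) forces c = False.
Unit clause (k) forces k = True.
In (c | ~w) only ~w is left, so w = False.
Set h = True.
Set g = False.
  then (g | ~h | m) forces m = True.
  then (~m | r) forces r = True.
  then (g | ~k | u) forces u = True.
Set p = False.
Set a = True.
All clauses satisfied.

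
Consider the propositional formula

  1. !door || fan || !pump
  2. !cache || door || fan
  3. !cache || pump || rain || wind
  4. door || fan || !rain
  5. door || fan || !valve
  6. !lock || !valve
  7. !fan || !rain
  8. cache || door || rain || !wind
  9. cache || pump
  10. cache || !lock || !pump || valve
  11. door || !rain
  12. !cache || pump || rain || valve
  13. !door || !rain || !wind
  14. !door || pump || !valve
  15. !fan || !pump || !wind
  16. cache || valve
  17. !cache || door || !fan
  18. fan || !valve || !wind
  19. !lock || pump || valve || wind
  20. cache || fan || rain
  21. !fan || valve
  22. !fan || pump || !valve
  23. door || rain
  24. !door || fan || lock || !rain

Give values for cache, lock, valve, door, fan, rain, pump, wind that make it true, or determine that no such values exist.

Set cache = False.
  then (cache || pump) forces pump = True.
  then (cache || valve) forces valve = True.
  then (!lock || !valve) forces lock = False.
Try door = False:
  (door || fan || !valve) forces fan = True.
  (!fan || !rain) forces rain = False.
  clause (door || rain) is falsified — backtrack.
So door = True.
  then (!door || fan || !pump) forces fan = True.
  then (!fan || !rain) forces rain = False.
  then (!fan || !pump || !wind) forces wind = False.
All clauses satisfied.

cache: False, lock: False, valve: True, door: True, fan: True, rain: False, pump: True, wind: False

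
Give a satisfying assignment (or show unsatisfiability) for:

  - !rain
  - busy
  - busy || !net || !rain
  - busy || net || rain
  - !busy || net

rain = False, net = True, busy = True

Unit clause (!rain) forces rain = False.
Unit clause (busy) forces busy = True.
In (!busy || net) only net is left, so net = True.
Check each clause:
  (!rain): !rain holds.
  (busy): busy holds.
  (busy || !net || !rain): busy holds.
  (busy || net || rain): busy holds.
  (!busy || net): net holds.
All clauses satisfied.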